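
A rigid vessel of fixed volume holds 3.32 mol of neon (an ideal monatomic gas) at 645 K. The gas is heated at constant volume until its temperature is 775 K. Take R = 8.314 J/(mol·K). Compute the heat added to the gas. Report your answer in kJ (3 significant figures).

Constant volume ⇒ W = 0, so Q = ΔU = nCᵥΔT with Cᵥ = 3R/2 = 12.47 J/(mol·K).
ΔU = (3.32)(12.47)(775 − 645) = 5382 J.

Q ≈ 5.38 kJ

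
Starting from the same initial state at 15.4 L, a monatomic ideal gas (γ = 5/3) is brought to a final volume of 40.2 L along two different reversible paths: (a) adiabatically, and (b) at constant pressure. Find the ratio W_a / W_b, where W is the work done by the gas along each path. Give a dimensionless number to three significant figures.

Path (a) adiabatic: W = P₁V₁(1 − (V₁/V₂)^(γ−1))/(γ−1) → W_a/(P₁V₁) = 0.7088.
Path (b) isobaric: W = P₁(V₂ − V₁) → W_b/(P₁V₁) = 1.61.
W_a / W_b = 0.7088 / 1.61 = 0.4401.

W_a / W_b ≈ 0.440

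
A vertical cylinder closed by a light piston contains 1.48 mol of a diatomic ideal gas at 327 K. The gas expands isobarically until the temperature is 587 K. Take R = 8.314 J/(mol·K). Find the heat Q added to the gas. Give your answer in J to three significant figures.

Isobaric: W = nRΔT = (1.48)(8.314)(260) = 3199 J.
ΔU = nCᵥΔT with Cᵥ = 5R/2: ΔU = (1.48)(20.79)(260) = 7998 J.
Q = ΔU + W = 7998 + 3199 = 11197 J.

Q ≈ 11200 J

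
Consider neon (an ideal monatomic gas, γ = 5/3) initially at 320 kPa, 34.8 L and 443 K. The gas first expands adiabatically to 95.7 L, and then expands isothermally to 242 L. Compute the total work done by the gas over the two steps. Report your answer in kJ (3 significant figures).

W_total ≈ 13.5 kJ

Step 1 (adiabatic): W = (P₁V₁ − P₂V₂)/(γ−1) = (11136 − 5673)/0.667 = 8194 J.
After step 1: P = 59.28 kPa, V = 95.7 L, T = 225.7 K.
Step 2 (isothermal): W = P₁V₁ ln(V₂/V₁) = (5673) ln(242/95.7) = 5263 J.
W_total = 8194 + 5263 = 13457 J.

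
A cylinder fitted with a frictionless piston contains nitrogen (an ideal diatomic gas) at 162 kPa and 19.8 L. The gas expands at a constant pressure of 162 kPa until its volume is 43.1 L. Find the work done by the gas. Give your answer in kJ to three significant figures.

Isobaric: W = P ΔV.
W = (162 kPa)(43.1 − 19.8 L) = (162)(23.3) = 3775 J.

W ≈ 3.77 kJ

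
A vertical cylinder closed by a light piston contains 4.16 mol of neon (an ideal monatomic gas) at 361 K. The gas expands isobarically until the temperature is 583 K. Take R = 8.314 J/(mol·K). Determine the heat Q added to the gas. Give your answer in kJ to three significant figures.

Isobaric: W = nRΔT = (4.16)(8.314)(222) = 7678 J.
ΔU = nCᵥΔT with Cᵥ = 3R/2: ΔU = (4.16)(12.47)(222) = 11517 J.
Q = ΔU + W = 11517 + 7678 = 19195 J.

Q ≈ 19.2 kJ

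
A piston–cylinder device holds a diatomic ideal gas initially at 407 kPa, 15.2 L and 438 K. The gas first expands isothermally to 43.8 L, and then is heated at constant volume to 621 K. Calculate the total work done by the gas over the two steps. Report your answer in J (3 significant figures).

Step 1 (isothermal): W = P₁V₁ ln(V₂/V₁) = (6186) ln(43.8/15.2) = 6547 J.
Step 2 (isochoric): W = 0 (constant volume).
W_total = 6547 + 0 = 6547 J.

W_total ≈ 6550 J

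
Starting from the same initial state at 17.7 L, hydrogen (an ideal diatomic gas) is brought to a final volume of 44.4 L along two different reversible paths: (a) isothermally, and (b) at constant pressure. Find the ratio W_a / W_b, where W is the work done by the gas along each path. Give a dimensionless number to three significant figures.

W_a / W_b ≈ 0.610

Path (a) isothermal: W = P₁V₁ ln(V₂/V₁) → W_a/(P₁V₁) = 0.9197.
Path (b) isobaric: W = P₁(V₂ − V₁) → W_b/(P₁V₁) = 1.508.
W_a / W_b = 0.9197 / 1.508 = 0.6097.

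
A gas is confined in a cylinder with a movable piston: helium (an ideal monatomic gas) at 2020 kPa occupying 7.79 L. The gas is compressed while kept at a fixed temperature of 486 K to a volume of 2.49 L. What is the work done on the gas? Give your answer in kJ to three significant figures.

Isothermal: W = nRT ln(V₂/V₁) = P₁V₁ ln(V₂/V₁).
P₁V₁ = (2020 kPa)(7.79 L) = 15736 J.
W = 15736 × ln(2.49/7.79) = 15736 × -1.141
W_by_gas = -17948 J; work on gas = −W_by = 17948 J.

W ≈ 17.9 kJ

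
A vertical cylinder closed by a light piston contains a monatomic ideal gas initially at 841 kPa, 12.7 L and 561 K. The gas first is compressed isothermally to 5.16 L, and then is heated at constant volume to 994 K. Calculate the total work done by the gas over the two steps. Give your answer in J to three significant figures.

Step 1 (isothermal): W = P₁V₁ ln(V₂/V₁) = (10681) ln(5.16/12.7) = -9620 J.
Step 2 (isochoric): W = 0 (constant volume).
W_total = -9620 + 0 = -9620 J.

W_total ≈ -9620 J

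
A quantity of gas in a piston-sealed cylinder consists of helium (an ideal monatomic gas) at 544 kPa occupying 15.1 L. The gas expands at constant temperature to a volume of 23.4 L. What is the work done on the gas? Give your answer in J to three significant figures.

Isothermal: W = nRT ln(V₂/V₁) = P₁V₁ ln(V₂/V₁).
P₁V₁ = (544 kPa)(15.1 L) = 8214 J.
W = 8214 × ln(23.4/15.1) = 8214 × 0.438
W_by_gas = 3598 J; work on gas = −W_by = -3598 J.

W ≈ -3600 J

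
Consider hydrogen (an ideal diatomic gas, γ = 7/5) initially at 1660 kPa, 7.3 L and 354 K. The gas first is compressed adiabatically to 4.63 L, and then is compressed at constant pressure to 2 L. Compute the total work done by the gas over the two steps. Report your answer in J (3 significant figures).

W_total ≈ -14300 J

Step 1 (adiabatic): W = (P₁V₁ − P₂V₂)/(γ−1) = (12118 − 14539)/0.4 = -6052 J.
After step 1: P = 3140 kPa, V = 4.63 L, T = 424.7 K.
Step 2 (isobaric): W = PΔV = (3140 kPa)(2 − 4.63 L) = -8259 J.
W_total = -6052 − 8259 = -14310 J.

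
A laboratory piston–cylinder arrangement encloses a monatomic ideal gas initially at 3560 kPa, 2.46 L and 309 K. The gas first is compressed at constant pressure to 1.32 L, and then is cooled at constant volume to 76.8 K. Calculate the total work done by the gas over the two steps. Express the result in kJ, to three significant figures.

W_total ≈ -4.06 kJ

Step 1 (isobaric): W = PΔV = (3560 kPa)(1.32 − 2.46 L) = -4058 J.
Step 2 (isochoric): W = 0 (constant volume).
W_total = -4058 + 0 = -4058 J.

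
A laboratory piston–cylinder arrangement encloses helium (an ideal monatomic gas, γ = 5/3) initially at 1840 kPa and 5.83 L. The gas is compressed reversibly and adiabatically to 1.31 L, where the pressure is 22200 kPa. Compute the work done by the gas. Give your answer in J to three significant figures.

Adiabatic: W = (P₁V₁ − P₂V₂)/(γ − 1) with γ = 5/3.
P₁V₁ = 10727 J, P₂V₂ = 29082 J.
W = (10727 − 29082) / 0.6667 = -27532 J.

W ≈ -27500 J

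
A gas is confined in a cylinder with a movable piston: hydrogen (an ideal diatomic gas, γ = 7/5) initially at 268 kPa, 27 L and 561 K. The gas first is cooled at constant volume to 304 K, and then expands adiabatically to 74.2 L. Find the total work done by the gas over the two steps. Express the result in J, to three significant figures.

W_total ≈ 3260 J

Step 1 (isochoric): W = 0 (constant volume).
After step 1: P = 145.2 kPa (V unchanged).
Step 2 (adiabatic): W = (P₁V₁ − P₂V₂)/(γ−1) = (3921 − 2617)/0.4 = 3260 J.
W_total = 0 + 3260 = 3260 J.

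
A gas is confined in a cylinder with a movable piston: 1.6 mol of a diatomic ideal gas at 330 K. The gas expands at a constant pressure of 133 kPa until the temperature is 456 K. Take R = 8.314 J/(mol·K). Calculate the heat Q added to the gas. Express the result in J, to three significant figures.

Q ≈ 5870 J

Isobaric: W = nRΔT = (1.6)(8.314)(126) = 1676 J.
ΔU = nCᵥΔT with Cᵥ = 5R/2: ΔU = (1.6)(20.79)(126) = 4190 J.
Q = ΔU + W = 4190 + 1676 = 5866 J.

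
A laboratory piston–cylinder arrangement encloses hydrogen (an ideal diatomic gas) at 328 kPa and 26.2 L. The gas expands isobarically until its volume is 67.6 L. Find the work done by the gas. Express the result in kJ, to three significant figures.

Isobaric: W = P ΔV.
W = (328 kPa)(67.6 − 26.2 L) = (328)(41.4) = 13579 J.

W ≈ 13.6 kJ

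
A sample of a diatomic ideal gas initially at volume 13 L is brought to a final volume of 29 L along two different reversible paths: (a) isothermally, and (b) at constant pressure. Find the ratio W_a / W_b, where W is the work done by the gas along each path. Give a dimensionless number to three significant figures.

W_a / W_b ≈ 0.652

Path (a) isothermal: W = P₁V₁ ln(V₂/V₁) → W_a/(P₁V₁) = 0.8023.
Path (b) isobaric: W = P₁(V₂ − V₁) → W_b/(P₁V₁) = 1.231.
W_a / W_b = 0.8023 / 1.231 = 0.6519.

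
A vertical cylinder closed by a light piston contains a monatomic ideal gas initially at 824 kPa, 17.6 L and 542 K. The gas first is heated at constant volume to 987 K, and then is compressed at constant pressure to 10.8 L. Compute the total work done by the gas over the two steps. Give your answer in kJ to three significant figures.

W_total ≈ -10.2 kJ

Step 1 (isochoric): W = 0 (constant volume).
After step 1: P = 1501 kPa (V unchanged).
Step 2 (isobaric): W = PΔV = (1501 kPa)(10.8 − 17.6 L) = -10204 J.
W_total = 0 − 10204 = -10204 J.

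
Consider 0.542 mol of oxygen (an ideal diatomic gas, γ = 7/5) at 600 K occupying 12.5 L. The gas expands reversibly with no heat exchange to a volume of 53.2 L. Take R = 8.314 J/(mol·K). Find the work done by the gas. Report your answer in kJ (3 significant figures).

Adiabatic: TV^(γ−1) = const with γ = 7/5.
T₂ = T₁ (V₁/V₂)^(γ−1) = 600 × (12.5/53.2)^0.4 = 600 × 0.5603 = 336.2 K.
W_by = nCᵥ(T₁ − T₂) = (0.542)(20.79)(600 − 336.2) = 2972 J.

W ≈ 2.97 kJ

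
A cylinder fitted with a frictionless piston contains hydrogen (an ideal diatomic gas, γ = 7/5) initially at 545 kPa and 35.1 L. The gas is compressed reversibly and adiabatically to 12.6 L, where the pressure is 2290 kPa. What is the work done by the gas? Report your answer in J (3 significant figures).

W ≈ -24300 J

Adiabatic: W = (P₁V₁ − P₂V₂)/(γ − 1) with γ = 7/5.
P₁V₁ = 19130 J, P₂V₂ = 28854 J.
W = (19130 − 28854) / 0.4 = -24311 J.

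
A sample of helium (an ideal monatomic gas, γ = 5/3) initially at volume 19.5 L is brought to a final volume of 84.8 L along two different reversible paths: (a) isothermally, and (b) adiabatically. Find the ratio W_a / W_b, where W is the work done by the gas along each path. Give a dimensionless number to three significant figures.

W_a / W_b ≈ 1.57

Path (a) isothermal: W = P₁V₁ ln(V₂/V₁) → W_a/(P₁V₁) = 1.47.
Path (b) adiabatic: W = P₁V₁(1 − (V₁/V₂)^(γ−1))/(γ−1) → W_b/(P₁V₁) = 0.937.
W_a / W_b = 1.47 / 0.937 = 1.569.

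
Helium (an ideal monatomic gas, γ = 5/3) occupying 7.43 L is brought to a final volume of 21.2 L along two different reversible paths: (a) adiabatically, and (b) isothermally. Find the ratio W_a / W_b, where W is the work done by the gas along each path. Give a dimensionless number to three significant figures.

W_a / W_b ≈ 0.719

Path (a) adiabatic: W = P₁V₁(1 − (V₁/V₂)^(γ−1))/(γ−1) → W_a/(P₁V₁) = 0.7544.
Path (b) isothermal: W = P₁V₁ ln(V₂/V₁) → W_b/(P₁V₁) = 1.048.
W_a / W_b = 0.7544 / 1.048 = 0.7195.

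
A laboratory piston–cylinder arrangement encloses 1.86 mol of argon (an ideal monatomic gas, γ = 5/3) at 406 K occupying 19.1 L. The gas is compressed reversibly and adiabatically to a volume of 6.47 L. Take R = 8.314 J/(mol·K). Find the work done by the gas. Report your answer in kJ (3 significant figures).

W ≈ -9.96 kJ

Adiabatic: TV^(γ−1) = const with γ = 5/3.
T₂ = T₁ (V₁/V₂)^(γ−1) = 406 × (19.1/6.47)^0.667 = 406 × 2.058 = 835.5 K.
W_by = nCᵥ(T₁ − T₂) = (1.86)(12.47)(406 − 835.5) = -9963 J.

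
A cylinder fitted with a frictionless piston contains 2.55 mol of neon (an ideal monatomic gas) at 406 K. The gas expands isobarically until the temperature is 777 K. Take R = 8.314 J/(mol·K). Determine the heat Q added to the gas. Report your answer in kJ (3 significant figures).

Q ≈ 19.7 kJ

Isobaric: W = nRΔT = (2.55)(8.314)(371) = 7865 J.
ΔU = nCᵥΔT with Cᵥ = 3R/2: ΔU = (2.55)(12.47)(371) = 11798 J.
Q = ΔU + W = 11798 + 7865 = 19664 J.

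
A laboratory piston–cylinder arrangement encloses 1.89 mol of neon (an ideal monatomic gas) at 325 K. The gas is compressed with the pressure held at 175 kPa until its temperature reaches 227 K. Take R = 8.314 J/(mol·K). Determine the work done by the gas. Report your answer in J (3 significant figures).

W ≈ -1540 J

Isobaric: W = P ΔV = nR ΔT.
W = (1.89)(8.314)(227 − 325) = -1540 J.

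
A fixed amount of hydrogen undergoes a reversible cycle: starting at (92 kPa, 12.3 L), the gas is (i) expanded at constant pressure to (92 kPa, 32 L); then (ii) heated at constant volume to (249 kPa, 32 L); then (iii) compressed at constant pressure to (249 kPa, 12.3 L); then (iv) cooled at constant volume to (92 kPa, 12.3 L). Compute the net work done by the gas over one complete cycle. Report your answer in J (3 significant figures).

W_net ≈ -3090 J

Constant-volume legs do no work.
W(i) = (92)(32 − 12.3) = 1812 J; W(iii) = (249)(12.3 − 32) = -4905 J.
W_net = 1812 − 4905 = -3093 J (the counter-clockwise enclosed area).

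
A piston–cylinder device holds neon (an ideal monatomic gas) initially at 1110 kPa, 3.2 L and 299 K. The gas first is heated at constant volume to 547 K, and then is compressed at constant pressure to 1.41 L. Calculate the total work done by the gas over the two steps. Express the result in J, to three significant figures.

W_total ≈ -3630 J

Step 1 (isochoric): W = 0 (constant volume).
After step 1: P = 2031 kPa (V unchanged).
Step 2 (isobaric): W = PΔV = (2031 kPa)(1.41 − 3.2 L) = -3635 J.
W_total = 0 − 3635 = -3635 J.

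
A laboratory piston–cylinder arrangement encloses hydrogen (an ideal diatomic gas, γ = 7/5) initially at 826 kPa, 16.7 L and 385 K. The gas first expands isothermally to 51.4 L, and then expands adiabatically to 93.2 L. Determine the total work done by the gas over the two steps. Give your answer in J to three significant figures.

W_total ≈ 22800 J

Step 1 (isothermal): W = P₁V₁ ln(V₂/V₁) = (13794) ln(51.4/16.7) = 15508 J.
After step 1: P = 268.4 kPa, V = 51.4 L, T = 385 K.
Step 2 (adiabatic): W = (P₁V₁ − P₂V₂)/(γ−1) = (13794 − 10872)/0.4 = 7305 J.
W_total = 15508 + 7305 = 22813 J.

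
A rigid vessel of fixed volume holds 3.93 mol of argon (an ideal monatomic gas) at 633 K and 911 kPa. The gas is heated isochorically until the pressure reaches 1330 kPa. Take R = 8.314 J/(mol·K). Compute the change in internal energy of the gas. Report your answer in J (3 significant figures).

Constant volume ⇒ W = 0, so Q = ΔU = nCᵥΔT with Cᵥ = 3R/2 = 12.47 J/(mol·K).
At constant V, T₂/T₁ = P₂/P₁ ⇒ ΔT = T₁(P₂/P₁ − 1) = 633·(1330/911 − 1) = 291.1 K.
ΔU = (3.93)(12.47)(291.1) = 14269 J.

ΔU ≈ 14300 J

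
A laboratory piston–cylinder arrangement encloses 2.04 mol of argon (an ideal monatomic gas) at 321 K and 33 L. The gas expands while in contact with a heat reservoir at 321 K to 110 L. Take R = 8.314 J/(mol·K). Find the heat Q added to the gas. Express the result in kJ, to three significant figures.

Isothermal ⇒ ΔU = 0, so Q = W = nRT ln(V₂/V₁).
Q = (2.04)(8.314)(321) ln(110/33) = 5444 × 1.204 = 6555 J.

Q ≈ 6.55 kJ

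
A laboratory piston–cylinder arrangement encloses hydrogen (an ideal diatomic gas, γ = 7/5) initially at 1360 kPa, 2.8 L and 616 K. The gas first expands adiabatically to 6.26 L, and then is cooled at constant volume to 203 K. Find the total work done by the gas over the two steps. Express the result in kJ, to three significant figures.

Step 1 (adiabatic): W = (P₁V₁ − P₂V₂)/(γ−1) = (3808 − 2760)/0.4 = 2620 J.
Step 2 (isochoric): W = 0 (constant volume).
W_total = 2620 + 0 = 2620 J.

W_total ≈ 2.62 kJ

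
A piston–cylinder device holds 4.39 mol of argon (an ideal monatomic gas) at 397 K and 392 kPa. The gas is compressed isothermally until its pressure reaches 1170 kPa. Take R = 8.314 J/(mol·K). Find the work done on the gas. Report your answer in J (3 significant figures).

W ≈ 15800 J

Isothermal process: W = nRT ln(V₂/V₁) = nRT ln(P₁/P₂).
W = (4.39)(8.314)(397) × ln(392/1170)
  = 14490 × ln(0.335) = 14490 × -1.093
W_by_gas = -15845 J; work on gas = −W_by = 15845 J.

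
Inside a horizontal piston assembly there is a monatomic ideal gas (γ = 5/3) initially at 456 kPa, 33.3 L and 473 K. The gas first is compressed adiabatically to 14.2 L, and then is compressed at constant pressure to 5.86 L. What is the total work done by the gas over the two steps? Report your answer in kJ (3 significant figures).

W_total ≈ -33.2 kJ

Step 1 (adiabatic): W = (P₁V₁ − P₂V₂)/(γ−1) = (15185 − 26803)/0.667 = -17427 J.
After step 1: P = 1888 kPa, V = 14.2 L, T = 834.9 K.
Step 2 (isobaric): W = PΔV = (1888 kPa)(5.86 − 14.2 L) = -15742 J.
W_total = -17427 − 15742 = -33169 J.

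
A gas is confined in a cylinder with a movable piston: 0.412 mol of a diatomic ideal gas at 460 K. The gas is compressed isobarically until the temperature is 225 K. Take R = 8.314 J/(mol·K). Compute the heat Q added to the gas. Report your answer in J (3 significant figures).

Isobaric: W = nRΔT = (0.412)(8.314)(-235) = -805 J.
ΔU = nCᵥΔT with Cᵥ = 5R/2: ΔU = (0.412)(20.79)(-235) = -2012 J.
Q = ΔU + W = -2012 − 805 = -2817 J.

Q ≈ -2820 J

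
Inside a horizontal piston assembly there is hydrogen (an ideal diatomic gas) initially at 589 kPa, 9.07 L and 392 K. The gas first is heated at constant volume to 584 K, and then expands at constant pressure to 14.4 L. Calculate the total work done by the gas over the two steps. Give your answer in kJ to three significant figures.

W_total ≈ 4.68 kJ

Step 1 (isochoric): W = 0 (constant volume).
After step 1: P = 877.5 kPa (V unchanged).
Step 2 (isobaric): W = PΔV = (877.5 kPa)(14.4 − 9.07 L) = 4677 J.
W_total = 0 + 4677 = 4677 J.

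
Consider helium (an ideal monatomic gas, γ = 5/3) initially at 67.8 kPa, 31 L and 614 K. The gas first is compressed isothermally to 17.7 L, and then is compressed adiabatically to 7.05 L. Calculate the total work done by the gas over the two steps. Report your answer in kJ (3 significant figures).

W_total ≈ -3.85 kJ

Step 1 (isothermal): W = P₁V₁ ln(V₂/V₁) = (2102) ln(17.7/31) = -1178 J.
After step 1: P = 118.7 kPa, V = 17.7 L, T = 614 K.
Step 2 (adiabatic): W = (P₁V₁ − P₂V₂)/(γ−1) = (2102 − 3883)/0.667 = -2671 J.
W_total = -1178 − 2671 = -3849 J.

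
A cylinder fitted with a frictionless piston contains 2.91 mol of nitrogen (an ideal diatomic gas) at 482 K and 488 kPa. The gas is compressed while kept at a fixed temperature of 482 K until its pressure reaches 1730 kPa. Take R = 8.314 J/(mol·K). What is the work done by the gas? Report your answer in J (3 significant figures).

Isothermal process: W = nRT ln(V₂/V₁) = nRT ln(P₁/P₂).
W = (2.91)(8.314)(482) × ln(488/1730)
  = 11661 × ln(0.2821) = 11661 × -1.266
W_by_gas = -14758 J.

W ≈ -14800 J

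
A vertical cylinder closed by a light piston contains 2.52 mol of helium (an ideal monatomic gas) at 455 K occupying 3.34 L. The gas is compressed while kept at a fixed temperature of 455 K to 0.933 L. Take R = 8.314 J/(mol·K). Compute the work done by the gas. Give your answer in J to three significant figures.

Isothermal: W = nRT ln(V₂/V₁).
W = (2.52)(8.314)(455) × ln(0.933/3.34)
  = 9533 × -1.275
W_by_gas = -12157 J.

W ≈ -12200 J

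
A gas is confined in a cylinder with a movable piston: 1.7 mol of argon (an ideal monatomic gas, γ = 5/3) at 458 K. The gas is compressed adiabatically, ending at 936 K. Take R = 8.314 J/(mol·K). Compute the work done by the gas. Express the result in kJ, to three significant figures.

Adiabatic ⇒ Q = 0, so W_by = −ΔU = nCᵥ(T₁ − T₂).
Cᵥ = 3R/2 = 12.47 J/(mol·K).
W = (1.7)(12.47)(458 − 936) = -10134 J.

W ≈ -10.1 kJ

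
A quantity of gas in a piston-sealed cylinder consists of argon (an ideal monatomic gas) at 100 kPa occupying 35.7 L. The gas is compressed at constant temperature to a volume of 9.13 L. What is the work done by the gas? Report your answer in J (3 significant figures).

W ≈ -4870 J

Isothermal: W = nRT ln(V₂/V₁) = P₁V₁ ln(V₂/V₁).
P₁V₁ = (100 kPa)(35.7 L) = 3570 J.
W = 3570 × ln(9.13/35.7) = 3570 × -1.364
W_by_gas = -4868 J.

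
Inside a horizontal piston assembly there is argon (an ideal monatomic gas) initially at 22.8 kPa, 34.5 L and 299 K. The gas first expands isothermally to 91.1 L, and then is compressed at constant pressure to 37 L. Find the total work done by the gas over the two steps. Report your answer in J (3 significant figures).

W_total ≈ 297 J

Step 1 (isothermal): W = P₁V₁ ln(V₂/V₁) = (786.6) ln(91.1/34.5) = 763.8 J.
After step 1: P = 8.634 kPa, V = 91.1 L, T = 299 K.
Step 2 (isobaric): W = PΔV = (8.634 kPa)(37 − 91.1 L) = -467.1 J.
W_total = 763.8 − 467.1 = 296.7 J.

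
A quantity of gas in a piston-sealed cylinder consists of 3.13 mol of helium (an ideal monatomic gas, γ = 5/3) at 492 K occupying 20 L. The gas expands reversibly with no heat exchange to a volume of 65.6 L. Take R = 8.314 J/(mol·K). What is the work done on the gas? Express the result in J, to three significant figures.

W ≈ -10500 J

Adiabatic: TV^(γ−1) = const with γ = 5/3.
T₂ = T₁ (V₁/V₂)^(γ−1) = 492 × (20/65.6)^0.667 = 492 × 0.453 = 222.9 K.
W_by = nCᵥ(T₁ − T₂) = (3.13)(12.47)(492 − 222.9) = 10505 J.
Work on gas = −W_by = -10505 J.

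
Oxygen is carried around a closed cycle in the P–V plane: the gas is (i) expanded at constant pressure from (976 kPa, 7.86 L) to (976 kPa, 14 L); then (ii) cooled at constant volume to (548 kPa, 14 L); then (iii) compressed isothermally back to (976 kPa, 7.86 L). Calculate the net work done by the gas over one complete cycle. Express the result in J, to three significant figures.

Leg (i): W = PΔV = (976)(14 − 7.86) = 5993 J.
Leg (ii): W = 0.
Leg (iii): W = PᵢVᵢ ln(V_f/Vᵢ) = (7672) ln(7.86/14) = -4429 J.
W_net = 5993 − 4429 = 1564 J.

W_net ≈ 1560 J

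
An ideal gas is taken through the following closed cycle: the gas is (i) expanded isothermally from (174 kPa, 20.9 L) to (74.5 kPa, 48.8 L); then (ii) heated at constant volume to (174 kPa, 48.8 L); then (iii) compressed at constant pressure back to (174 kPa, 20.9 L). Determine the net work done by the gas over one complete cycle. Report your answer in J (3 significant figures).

Leg (i): W = PᵢVᵢ ln(V_f/Vᵢ) = (3637) ln(48.8/20.9) = 3084 J.
Leg (ii): W = 0.
Leg (iii): W = PΔV = (174)(20.9 − 48.8) = -4855 J.
W_net = 3084 − 4855 = -1771 J.

W_net ≈ -1770 J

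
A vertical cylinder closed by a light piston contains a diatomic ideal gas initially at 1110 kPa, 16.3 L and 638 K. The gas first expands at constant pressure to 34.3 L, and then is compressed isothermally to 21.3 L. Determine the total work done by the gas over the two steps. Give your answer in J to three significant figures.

W_total ≈ 1840 J

Step 1 (isobaric): W = PΔV = (1110 kPa)(34.3 − 16.3 L) = 19980 J.
After step 1: P = 1110 kPa, V = 34.3 L, T = 1343 K.
Step 2 (isothermal): W = P₁V₁ ln(V₂/V₁) = (38073) ln(21.3/34.3) = -18139 J.
W_total = 19980 − 18139 = 1841 J.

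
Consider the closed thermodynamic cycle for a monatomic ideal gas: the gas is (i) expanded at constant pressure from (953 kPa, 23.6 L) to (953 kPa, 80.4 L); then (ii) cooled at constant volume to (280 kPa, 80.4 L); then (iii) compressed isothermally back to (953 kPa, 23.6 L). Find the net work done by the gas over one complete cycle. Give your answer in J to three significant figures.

Leg (i): W = PΔV = (953)(80.4 − 23.6) = 54130 J.
Leg (ii): W = 0.
Leg (iii): W = PᵢVᵢ ln(V_f/Vᵢ) = (22512) ln(23.6/80.4) = -27594 J.
W_net = 54130 − 27594 = 26536 J.

W_net ≈ 26500 J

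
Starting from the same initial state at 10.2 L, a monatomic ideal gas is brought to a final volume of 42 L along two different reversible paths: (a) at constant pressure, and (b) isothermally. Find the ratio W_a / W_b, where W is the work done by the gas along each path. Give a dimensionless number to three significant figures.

W_a / W_b ≈ 2.20

Path (a) isobaric: W = P₁(V₂ − V₁) → W_a/(P₁V₁) = 3.118.
Path (b) isothermal: W = P₁V₁ ln(V₂/V₁) → W_b/(P₁V₁) = 1.415.
W_a / W_b = 3.118 / 1.415 = 2.203.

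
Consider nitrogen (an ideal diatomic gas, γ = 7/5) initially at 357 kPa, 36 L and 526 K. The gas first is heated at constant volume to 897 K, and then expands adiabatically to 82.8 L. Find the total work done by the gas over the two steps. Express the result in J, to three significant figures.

W_total ≈ 15500 J

Step 1 (isochoric): W = 0 (constant volume).
After step 1: P = 608.8 kPa (V unchanged).
Step 2 (adiabatic): W = (P₁V₁ − P₂V₂)/(γ−1) = (21917 − 15707)/0.4 = 15525 J.
W_total = 0 + 15525 = 15525 J.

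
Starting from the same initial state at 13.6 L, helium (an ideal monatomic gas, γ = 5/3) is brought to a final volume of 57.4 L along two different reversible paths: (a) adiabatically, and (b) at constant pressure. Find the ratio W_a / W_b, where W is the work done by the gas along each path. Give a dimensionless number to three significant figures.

Path (a) adiabatic: W = P₁V₁(1 − (V₁/V₂)^(γ−1))/(γ−1) → W_a/(P₁V₁) = 0.9257.
Path (b) isobaric: W = P₁(V₂ − V₁) → W_b/(P₁V₁) = 3.221.
W_a / W_b = 0.9257 / 3.221 = 0.2874.

W_a / W_b ≈ 0.287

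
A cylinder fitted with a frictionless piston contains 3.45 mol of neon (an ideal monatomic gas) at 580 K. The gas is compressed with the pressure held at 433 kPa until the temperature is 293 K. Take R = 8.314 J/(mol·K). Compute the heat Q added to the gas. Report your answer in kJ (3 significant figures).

Q ≈ -20.6 kJ

Isobaric: W = nRΔT = (3.45)(8.314)(-287) = -8232 J.
ΔU = nCᵥΔT with Cᵥ = 3R/2: ΔU = (3.45)(12.47)(-287) = -12348 J.
Q = ΔU + W = -12348 − 8232 = -20580 J.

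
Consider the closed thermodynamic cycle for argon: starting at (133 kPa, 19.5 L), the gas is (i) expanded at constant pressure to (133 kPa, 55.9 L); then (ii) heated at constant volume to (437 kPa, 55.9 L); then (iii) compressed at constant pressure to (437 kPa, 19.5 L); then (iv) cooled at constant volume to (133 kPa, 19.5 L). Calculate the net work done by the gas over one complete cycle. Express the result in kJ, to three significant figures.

Constant-volume legs do no work.
W(i) = (133)(55.9 − 19.5) = 4841 J; W(iii) = (437)(19.5 − 55.9) = -15907 J.
W_net = 4841 − 15907 = -11066 J (the counter-clockwise enclosed area).

W_net ≈ -11.1 kJ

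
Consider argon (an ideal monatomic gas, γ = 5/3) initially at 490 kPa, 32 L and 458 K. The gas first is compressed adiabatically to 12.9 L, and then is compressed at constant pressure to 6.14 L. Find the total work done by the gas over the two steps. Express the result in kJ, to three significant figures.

Step 1 (adiabatic): W = (P₁V₁ − P₂V₂)/(γ−1) = (15680 − 28733)/0.667 = -19580 J.
After step 1: P = 2227 kPa, V = 12.9 L, T = 839.3 K.
Step 2 (isobaric): W = PΔV = (2227 kPa)(6.14 − 12.9 L) = -15057 J.
W_total = -19580 − 15057 = -34637 J.

W_total ≈ -34.6 kJ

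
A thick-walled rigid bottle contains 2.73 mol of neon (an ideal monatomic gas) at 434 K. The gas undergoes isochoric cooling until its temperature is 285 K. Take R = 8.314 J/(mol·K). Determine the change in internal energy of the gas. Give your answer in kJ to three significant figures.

Constant volume ⇒ W = 0, so Q = ΔU = nCᵥΔT with Cᵥ = 3R/2 = 12.47 J/(mol·K).
ΔU = (2.73)(12.47)(285 − 434) = -5073 J.

ΔU ≈ -5.07 kJ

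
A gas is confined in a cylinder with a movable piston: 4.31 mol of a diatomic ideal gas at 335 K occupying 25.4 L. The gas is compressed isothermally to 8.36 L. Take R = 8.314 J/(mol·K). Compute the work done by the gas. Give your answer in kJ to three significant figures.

W ≈ -13.3 kJ

Isothermal: W = nRT ln(V₂/V₁).
W = (4.31)(8.314)(335) × ln(8.36/25.4)
  = 12004 × -1.111
W_by_gas = -13340 J.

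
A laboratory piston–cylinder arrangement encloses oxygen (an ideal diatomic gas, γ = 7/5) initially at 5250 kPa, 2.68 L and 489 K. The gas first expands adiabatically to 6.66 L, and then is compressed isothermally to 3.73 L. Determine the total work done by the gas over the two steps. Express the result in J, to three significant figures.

W_total ≈ 5070 J

Step 1 (adiabatic): W = (P₁V₁ − P₂V₂)/(γ−1) = (14070 − 9776)/0.4 = 10735 J.
After step 1: P = 1468 kPa, V = 6.66 L, T = 339.8 K.
Step 2 (isothermal): W = P₁V₁ ln(V₂/V₁) = (9776) ln(3.73/6.66) = -5667 J.
W_total = 10735 − 5667 = 5068 J.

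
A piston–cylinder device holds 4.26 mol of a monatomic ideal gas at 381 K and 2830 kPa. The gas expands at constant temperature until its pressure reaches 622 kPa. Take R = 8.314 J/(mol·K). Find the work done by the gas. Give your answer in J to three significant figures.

W ≈ 20400 J

Isothermal process: W = nRT ln(V₂/V₁) = nRT ln(P₁/P₂).
W = (4.26)(8.314)(381) × ln(2830/622)
  = 13494 × ln(4.55) = 13494 × 1.515
W_by_gas = 20445 J.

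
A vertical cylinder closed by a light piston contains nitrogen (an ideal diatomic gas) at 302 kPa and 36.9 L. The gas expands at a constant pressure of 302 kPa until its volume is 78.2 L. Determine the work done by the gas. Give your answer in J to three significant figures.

W ≈ 12500 J

Isobaric: W = P ΔV.
W = (302 kPa)(78.2 − 36.9 L) = (302)(41.3) = 12473 J.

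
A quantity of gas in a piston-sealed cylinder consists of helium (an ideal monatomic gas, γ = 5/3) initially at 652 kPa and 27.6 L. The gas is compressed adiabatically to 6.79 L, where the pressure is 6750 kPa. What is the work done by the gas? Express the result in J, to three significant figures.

Adiabatic: W = (P₁V₁ − P₂V₂)/(γ − 1) with γ = 5/3.
P₁V₁ = 17995 J, P₂V₂ = 45832 J.
W = (17995 − 45832) / 0.6667 = -41756 J.

W ≈ -41800 J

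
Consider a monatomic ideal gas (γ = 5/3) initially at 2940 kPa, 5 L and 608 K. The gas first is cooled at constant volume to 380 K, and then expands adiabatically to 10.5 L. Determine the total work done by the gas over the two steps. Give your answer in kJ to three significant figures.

W_total ≈ 5.38 kJ

Step 1 (isochoric): W = 0 (constant volume).
After step 1: P = 1838 kPa (V unchanged).
Step 2 (adiabatic): W = (P₁V₁ − P₂V₂)/(γ−1) = (9188 − 5603)/0.667 = 5377 J.
W_total = 0 + 5377 = 5377 J.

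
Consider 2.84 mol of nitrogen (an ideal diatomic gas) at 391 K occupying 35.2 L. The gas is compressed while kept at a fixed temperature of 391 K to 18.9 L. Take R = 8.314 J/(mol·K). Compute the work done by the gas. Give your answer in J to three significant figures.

W ≈ -5740 J

Isothermal: W = nRT ln(V₂/V₁).
W = (2.84)(8.314)(391) × ln(18.9/35.2)
  = 9232 × -0.6219
W_by_gas = -5741 J.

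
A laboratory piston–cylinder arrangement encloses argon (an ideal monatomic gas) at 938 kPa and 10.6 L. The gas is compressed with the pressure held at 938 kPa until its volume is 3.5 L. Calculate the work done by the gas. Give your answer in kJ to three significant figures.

Isobaric: W = P ΔV.
W = (938 kPa)(3.5 − 10.6 L) = (938)(-7.1) = -6660 J.

W ≈ -6.66 kJ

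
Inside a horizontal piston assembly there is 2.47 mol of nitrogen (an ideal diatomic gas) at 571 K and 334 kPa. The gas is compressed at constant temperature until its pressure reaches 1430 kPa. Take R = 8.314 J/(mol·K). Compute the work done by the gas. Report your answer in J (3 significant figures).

Isothermal process: W = nRT ln(V₂/V₁) = nRT ln(P₁/P₂).
W = (2.47)(8.314)(571) × ln(334/1430)
  = 11726 × ln(0.2336) = 11726 × -1.454
W_by_gas = -17053 J.

W ≈ -17100 J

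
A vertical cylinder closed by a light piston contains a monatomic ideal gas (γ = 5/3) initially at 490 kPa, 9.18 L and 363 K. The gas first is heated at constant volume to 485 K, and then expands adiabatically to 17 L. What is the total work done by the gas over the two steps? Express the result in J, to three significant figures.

W_total ≈ 3040 J

Step 1 (isochoric): W = 0 (constant volume).
After step 1: P = 654.7 kPa (V unchanged).
Step 2 (adiabatic): W = (P₁V₁ − P₂V₂)/(γ−1) = (6010 − 3985)/0.667 = 3037 J.
W_total = 0 + 3037 = 3037 J.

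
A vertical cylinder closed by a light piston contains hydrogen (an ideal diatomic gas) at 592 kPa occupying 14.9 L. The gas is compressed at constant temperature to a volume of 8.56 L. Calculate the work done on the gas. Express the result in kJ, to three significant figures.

W ≈ 4.89 kJ

Isothermal: W = nRT ln(V₂/V₁) = P₁V₁ ln(V₂/V₁).
P₁V₁ = (592 kPa)(14.9 L) = 8821 J.
W = 8821 × ln(8.56/14.9) = 8821 × -0.5543
W_by_gas = -4889 J; work on gas = −W_by = 4889 J.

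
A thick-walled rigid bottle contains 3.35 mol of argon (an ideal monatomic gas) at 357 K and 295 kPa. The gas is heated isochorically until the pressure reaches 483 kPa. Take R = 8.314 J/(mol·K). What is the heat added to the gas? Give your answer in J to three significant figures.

Constant volume ⇒ W = 0, so Q = ΔU = nCᵥΔT with Cᵥ = 3R/2 = 12.47 J/(mol·K).
At constant V, T₂/T₁ = P₂/P₁ ⇒ ΔT = T₁(P₂/P₁ − 1) = 357·(483/295 − 1) = 227.5 K.
ΔU = (3.35)(12.47)(227.5) = 9505 J.

Q ≈ 9500 J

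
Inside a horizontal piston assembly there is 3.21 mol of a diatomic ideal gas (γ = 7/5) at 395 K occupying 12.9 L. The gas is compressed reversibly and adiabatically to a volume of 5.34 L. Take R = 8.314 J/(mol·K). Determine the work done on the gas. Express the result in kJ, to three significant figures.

W ≈ 11.1 kJ

Adiabatic: TV^(γ−1) = const with γ = 7/5.
T₂ = T₁ (V₁/V₂)^(γ−1) = 395 × (12.9/5.34)^0.4 = 395 × 1.423 = 562.1 K.
W_by = nCᵥ(T₁ − T₂) = (3.21)(20.79)(395 − 562.1) = -11149 J.
Work on gas = −W_by = 11149 J.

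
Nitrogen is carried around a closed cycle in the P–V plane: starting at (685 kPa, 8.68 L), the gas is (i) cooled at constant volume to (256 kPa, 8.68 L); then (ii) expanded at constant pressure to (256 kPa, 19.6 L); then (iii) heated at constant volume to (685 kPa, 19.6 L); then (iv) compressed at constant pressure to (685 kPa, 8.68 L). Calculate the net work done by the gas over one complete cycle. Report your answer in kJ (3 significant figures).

Constant-volume legs do no work.
W(ii) = (256)(19.6 − 8.68) = 2796 J; W(iv) = (685)(8.68 − 19.6) = -7480 J.
W_net = 2796 − 7480 = -4685 J (the counter-clockwise enclosed area).

W_net ≈ -4.68 kJ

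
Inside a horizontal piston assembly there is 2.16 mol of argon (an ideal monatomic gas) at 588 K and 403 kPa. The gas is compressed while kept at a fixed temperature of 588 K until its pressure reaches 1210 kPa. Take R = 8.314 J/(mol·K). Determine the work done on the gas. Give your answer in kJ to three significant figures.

W ≈ 11.6 kJ

Isothermal process: W = nRT ln(V₂/V₁) = nRT ln(P₁/P₂).
W = (2.16)(8.314)(588) × ln(403/1210)
  = 10559 × ln(0.3331) = 10559 × -1.099
W_by_gas = -11609 J; work on gas = −W_by = 11609 J.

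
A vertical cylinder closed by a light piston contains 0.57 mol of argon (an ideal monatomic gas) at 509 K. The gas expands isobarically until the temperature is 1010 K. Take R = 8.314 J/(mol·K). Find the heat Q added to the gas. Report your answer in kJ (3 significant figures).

Isobaric: W = nRΔT = (0.57)(8.314)(501) = 2374 J.
ΔU = nCᵥΔT with Cᵥ = 3R/2: ΔU = (0.57)(12.47)(501) = 3561 J.
Q = ΔU + W = 3561 + 2374 = 5936 J.

Q ≈ 5.94 kJ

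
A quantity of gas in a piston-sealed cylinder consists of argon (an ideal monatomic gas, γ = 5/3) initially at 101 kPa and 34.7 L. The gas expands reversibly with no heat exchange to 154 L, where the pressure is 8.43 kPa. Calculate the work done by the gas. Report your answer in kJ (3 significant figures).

W ≈ 3.31 kJ

Adiabatic: W = (P₁V₁ − P₂V₂)/(γ − 1) with γ = 5/3.
P₁V₁ = 3505 J, P₂V₂ = 1298 J.
W = (3505 − 1298) / 0.6667 = 3310 J.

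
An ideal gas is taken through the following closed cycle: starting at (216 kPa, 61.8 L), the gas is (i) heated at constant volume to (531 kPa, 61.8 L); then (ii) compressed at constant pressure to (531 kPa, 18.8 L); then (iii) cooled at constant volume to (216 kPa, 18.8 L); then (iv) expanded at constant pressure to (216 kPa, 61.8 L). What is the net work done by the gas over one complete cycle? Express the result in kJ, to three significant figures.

W_net ≈ -13.5 kJ

Constant-volume legs do no work.
W(ii) = (531)(18.8 − 61.8) = -22833 J; W(iv) = (216)(61.8 − 18.8) = 9288 J.
W_net = -22833 + 9288 = -13545 J (the counter-clockwise enclosed area).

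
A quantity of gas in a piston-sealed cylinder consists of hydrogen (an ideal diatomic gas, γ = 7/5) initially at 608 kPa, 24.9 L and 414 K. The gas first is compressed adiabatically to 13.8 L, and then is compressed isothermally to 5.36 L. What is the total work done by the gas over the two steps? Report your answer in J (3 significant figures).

W_total ≈ -28200 J

Step 1 (adiabatic): W = (P₁V₁ − P₂V₂)/(γ−1) = (15139 − 19170)/0.4 = -10078 J.
After step 1: P = 1389 kPa, V = 13.8 L, T = 524.2 K.
Step 2 (isothermal): W = P₁V₁ ln(V₂/V₁) = (19170) ln(5.36/13.8) = -18130 J.
W_total = -10078 − 18130 = -28208 J.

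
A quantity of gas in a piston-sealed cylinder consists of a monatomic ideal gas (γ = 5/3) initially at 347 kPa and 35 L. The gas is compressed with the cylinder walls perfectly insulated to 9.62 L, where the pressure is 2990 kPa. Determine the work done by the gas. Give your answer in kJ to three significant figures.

W ≈ -24.9 kJ

Adiabatic: W = (P₁V₁ − P₂V₂)/(γ − 1) with γ = 5/3.
P₁V₁ = 12145 J, P₂V₂ = 28764 J.
W = (12145 − 28764) / 0.6667 = -24928 J.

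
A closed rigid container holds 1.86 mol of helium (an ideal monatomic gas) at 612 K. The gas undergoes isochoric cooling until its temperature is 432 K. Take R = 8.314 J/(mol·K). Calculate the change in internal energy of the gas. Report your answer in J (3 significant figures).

Constant volume ⇒ W = 0, so Q = ΔU = nCᵥΔT with Cᵥ = 3R/2 = 12.47 J/(mol·K).
ΔU = (1.86)(12.47)(432 − 612) = -4175 J.

ΔU ≈ -4180 J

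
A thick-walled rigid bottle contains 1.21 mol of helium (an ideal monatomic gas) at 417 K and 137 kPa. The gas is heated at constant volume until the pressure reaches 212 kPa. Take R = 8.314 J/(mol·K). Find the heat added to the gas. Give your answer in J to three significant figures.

Constant volume ⇒ W = 0, so Q = ΔU = nCᵥΔT with Cᵥ = 3R/2 = 12.47 J/(mol·K).
At constant V, T₂/T₁ = P₂/P₁ ⇒ ΔT = T₁(P₂/P₁ − 1) = 417·(212/137 − 1) = 228.3 K.
ΔU = (1.21)(12.47)(228.3) = 3445 J.

Q ≈ 3440 J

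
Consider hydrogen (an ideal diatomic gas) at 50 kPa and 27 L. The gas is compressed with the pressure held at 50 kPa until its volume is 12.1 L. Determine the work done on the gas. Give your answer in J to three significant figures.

Isobaric: W = P ΔV.
W = (50 kPa)(12.1 − 27 L) = (50)(-14.9) = -745 J.
Work on gas = −W_by = 745 J.

W ≈ 745 J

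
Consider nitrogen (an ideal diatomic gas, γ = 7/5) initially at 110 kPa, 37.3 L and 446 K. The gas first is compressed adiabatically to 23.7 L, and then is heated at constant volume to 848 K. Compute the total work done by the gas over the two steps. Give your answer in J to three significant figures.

Step 1 (adiabatic): W = (P₁V₁ − P₂V₂)/(γ−1) = (4103 − 4919)/0.4 = -2040 J.
Step 2 (isochoric): W = 0 (constant volume).
W_total = -2040 + 0 = -2040 J.

W_total ≈ -2040 J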